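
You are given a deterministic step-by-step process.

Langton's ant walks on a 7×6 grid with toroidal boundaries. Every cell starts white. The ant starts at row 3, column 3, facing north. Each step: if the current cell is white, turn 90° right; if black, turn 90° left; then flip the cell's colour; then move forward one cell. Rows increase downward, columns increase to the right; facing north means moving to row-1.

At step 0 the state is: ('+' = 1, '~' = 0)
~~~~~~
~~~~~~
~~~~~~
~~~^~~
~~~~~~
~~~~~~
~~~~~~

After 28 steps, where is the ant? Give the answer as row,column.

5,1

k=0  ~~~~~~
~~~~~~
~~~~~~
~~~^~~
~~~~~~
~~~~~~
~~~~~~
k=1  ~~~~~~
~~~~~~
~~~~~~
~~~+>~
~~~~~~
~~~~~~
~~~~~~
k=2  ~~~~~~
~~~~~~
~~~~~~
~~~++~
~~~~v~
~~~~~~
~~~~~~
k=3  ~~~~~~
~~~~~~
~~~~~~
~~~++~
~~~<+~
~~~~~~
~~~~~~
k=4  ~~~~~~
~~~~~~
~~~~~~
~~~^+~
~~~++~
~~~~~~
~~~~~~
k=5  ~~~~~~
~~~~~~
~~~~~~
~~<~+~
~~~++~
~~~~~~
~~~~~~
k=6  ~~~~~~
~~~~~~
~~^~~~
~~+~+~
~~~++~
~~~~~~
~~~~~~
k=7  ~~~~~~
~~~~~~
~~+>~~
~~+~+~
~~~++~
~~~~~~
~~~~~~
k=8  ~~~~~~
~~~~~~
~~++~~
~~+v+~
~~~++~
~~~~~~
~~~~~~
k=9  ~~~~~~
~~~~~~
~~++~~
~~<++~
~~~++~
~~~~~~
~~~~~~
k=10  ~~~~~~
~~~~~~
~~++~~
~~~++~
~~v++~
~~~~~~
~~~~~~
k=11  ~~~~~~
~~~~~~
~~++~~
~~~++~
~<+++~
~~~~~~
~~~~~~
k=12  ~~~~~~
~~~~~~
~~++~~
~^~++~
~++++~
~~~~~~
~~~~~~
k=13  ~~~~~~
~~~~~~
~~++~~
~+>++~
~++++~
~~~~~~
~~~~~~
k=14  ~~~~~~
~~~~~~
~~++~~
~++++~
~+v++~
~~~~~~
~~~~~~
k=15  ~~~~~~
~~~~~~
~~++~~
~++++~
~+~>+~
~~~~~~
~~~~~~
k=16  ~~~~~~
~~~~~~
~~++~~
~++^+~
~+~~+~
~~~~~~
~~~~~~
k=17  ~~~~~~
~~~~~~
~~++~~
~+<~+~
~+~~+~
~~~~~~
~~~~~~
k=18  ~~~~~~
~~~~~~
~~++~~
~+~~+~
~+v~+~
~~~~~~
~~~~~~
k=19  ~~~~~~
~~~~~~
~~++~~
~+~~+~
~<+~+~
~~~~~~
~~~~~~
k=20  ~~~~~~
~~~~~~
~~++~~
~+~~+~
~~+~+~
~v~~~~
~~~~~~
k=21  ~~~~~~
~~~~~~
~~++~~
~+~~+~
~~+~+~
<+~~~~
~~~~~~
k=22  ~~~~~~
~~~~~~
~~++~~
~+~~+~
^~+~+~
++~~~~
~~~~~~
k=23  ~~~~~~
~~~~~~
~~++~~
~+~~+~
+>+~+~
++~~~~
~~~~~~
k=24  ~~~~~~
~~~~~~
~~++~~
~+~~+~
+++~+~
+v~~~~
~~~~~~
k=25  ~~~~~~
~~~~~~
~~++~~
~+~~+~
+++~+~
+~>~~~
~~~~~~
k=26  ~~~~~~
~~~~~~
~~++~~
~+~~+~
+++~+~
+~+~~~
~~v~~~
k=27  ~~~~~~
~~~~~~
~~++~~
~+~~+~
+++~+~
+~+~~~
~<+~~~
k=28  ~~~~~~
~~~~~~
~~++~~
~+~~+~
+++~+~
+^+~~~
~++~~~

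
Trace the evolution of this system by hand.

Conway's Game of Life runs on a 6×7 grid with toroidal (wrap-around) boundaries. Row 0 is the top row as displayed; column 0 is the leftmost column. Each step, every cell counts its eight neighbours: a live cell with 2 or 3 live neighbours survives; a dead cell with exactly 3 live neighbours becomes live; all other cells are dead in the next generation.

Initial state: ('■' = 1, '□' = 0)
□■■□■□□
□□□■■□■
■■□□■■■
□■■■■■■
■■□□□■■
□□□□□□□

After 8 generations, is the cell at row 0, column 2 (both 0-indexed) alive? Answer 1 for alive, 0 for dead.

0

0) □■■□■□□
□□□■■□■
■■□□■■■
□■■■■■■
■■□□□■■
□□□□□□□
1) □□■□■■□
□□□□□□■
□■□□□□□
□□□■□□□
□■□■□□□
□□■□□■■
2) □□□■■□□
□□□□□■□
□□□□□□□
□□□□□□□
□□□■■□□
□■■□□■■
3) □□■■■□■
□□□□■□□
□□□□□□□
□□□□□□□
□□■■■■□
□□■□□■□
4) □□■□■□□
□□□□■■□
□□□□□□□
□□□■■□□
□□■■■■□
□■□□□□■
5) □□□■■□□
□□□■■■□
□□□■□■□
□□■□□■□
□□■□□■□
□■□□□□□
6) □□■■□■□
□□■□□■□
□□■■□■■
□□■■□■■
□■■□□□□
□□■■■□□
7) □■□□□■□
□■□□□■□
□■□□□□□
■□□□□■■
□■□□□■□
□□□□■□□
8) □□□□■■□
■■■□□□□
□■□□□■□
■■□□□■■
■□□□■■□
□□□□■■□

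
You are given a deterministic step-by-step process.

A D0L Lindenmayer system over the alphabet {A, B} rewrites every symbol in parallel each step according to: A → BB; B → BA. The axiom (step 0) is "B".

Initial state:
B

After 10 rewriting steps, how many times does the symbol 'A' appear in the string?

t=0: B
t=1: BA
t=2: BABB
t=3: BABBBABA
t=4: BABBBABABABBBABB
t=5: BABBBABABABBBABBBABBBABABABBBABA
t=6: BABBBABABABBBABBBABBBABABABBBABABABBBABABABBBABBBABBBABABABBBABB
t=7: BABBBABABABBBABBBABBBABABABBBABABABBBABABABBBABBBABBBABABA…BABABBBABBBABBBABABABBBABABABBBABABABBBABBBABBBABABABBBABA  (len 128)
t=8: BABBBABABABBBABBBABBBABABABBBABABABBBABABABBBABBBABBBABABA…BABABBBABBBABBBABABABBBABABABBBABABABBBABBBABBBABABABBBABB  (len 256)
t=9: BABBBABABABBBABBBABBBABABABBBABABABBBABABABBBABBBABBBABABA…BABABBBABBBABBBABABABBBABABABBBABABABBBABBBABBBABABABBBABA  (len 512)
t=10: BABBBABABABBBABBBABBBABABABBBABABABBBABABABBBABBBABBBABABA…BABABBBABBBABBBABABABBBABABABBBABABABBBABBBABBBABABABBBABB  (len 1024)

341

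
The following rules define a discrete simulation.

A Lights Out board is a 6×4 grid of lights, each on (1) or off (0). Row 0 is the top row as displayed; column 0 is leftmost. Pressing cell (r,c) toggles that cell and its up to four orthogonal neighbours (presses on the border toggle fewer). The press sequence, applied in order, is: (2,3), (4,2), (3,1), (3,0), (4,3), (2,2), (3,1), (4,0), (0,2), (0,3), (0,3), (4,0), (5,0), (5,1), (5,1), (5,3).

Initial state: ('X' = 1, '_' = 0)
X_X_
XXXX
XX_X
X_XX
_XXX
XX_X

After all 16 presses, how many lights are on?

12

step 0: X_X_
XXXX
XX_X
X_XX
_XXX
XX_X
step 1: X_X_
XXX_
XXX_
X_X_
_XXX
XX_X
step 2: X_X_
XXX_
XXX_
X___
____
XXXX
step 3: X_X_
XXX_
X_X_
_XX_
_X__
XXXX
step 4: X_X_
XXX_
__X_
X_X_
XX__
XXXX
step 5: X_X_
XXX_
__X_
X_XX
XXXX
XXX_
step 6: X_X_
XX__
_X_X
X__X
XXXX
XXX_
step 7: X_X_
XX__
___X
_XXX
X_XX
XXX_
step 8: X_X_
XX__
___X
XXXX
_XXX
_XX_
step 9: XX_X
XXX_
___X
XXXX
_XXX
_XX_
step 10: XXX_
XXXX
___X
XXXX
_XXX
_XX_
step 11: XX_X
XXX_
___X
XXXX
_XXX
_XX_
step 12: XX_X
XXX_
___X
_XXX
X_XX
XXX_
step 13: XX_X
XXX_
___X
_XXX
__XX
__X_
step 14: XX_X
XXX_
___X
_XXX
_XXX
XX__
step 15: XX_X
XXX_
___X
_XXX
__XX
__X_
step 16: XX_X
XXX_
___X
_XXX
__X_
___X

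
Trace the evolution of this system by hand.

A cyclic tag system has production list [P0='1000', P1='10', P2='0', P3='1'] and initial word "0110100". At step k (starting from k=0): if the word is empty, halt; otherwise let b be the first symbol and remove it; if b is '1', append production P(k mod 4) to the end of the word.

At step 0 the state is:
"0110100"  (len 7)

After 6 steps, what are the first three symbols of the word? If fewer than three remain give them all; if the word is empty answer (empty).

010

0) "0110100"  (len 7)
1) "110100"  (len 6)
2) "1010010"  (len 7)
3) "0100100"  (len 7)
4) "100100"  (len 6)
5) "001001000"  (len 9)
6) "01001000"  (len 8)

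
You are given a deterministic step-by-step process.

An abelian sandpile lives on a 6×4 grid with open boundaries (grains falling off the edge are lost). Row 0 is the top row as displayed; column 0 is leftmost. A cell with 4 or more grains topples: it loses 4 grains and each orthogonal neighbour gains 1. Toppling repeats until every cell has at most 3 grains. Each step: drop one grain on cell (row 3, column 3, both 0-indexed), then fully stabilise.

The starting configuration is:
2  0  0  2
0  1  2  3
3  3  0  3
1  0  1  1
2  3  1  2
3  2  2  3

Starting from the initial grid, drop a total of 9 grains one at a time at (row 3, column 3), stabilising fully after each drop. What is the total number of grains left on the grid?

41

step 0: 2  0  0  2
0  1  2  3
3  3  0  3
1  0  1  1
2  3  1  2
3  2  2  3
step 1: 2  0  0  2
0  1  2  3
3  3  0  3
1  0  1  2
2  3  1  2
3  2  2  3
step 2: 2  0  0  2
0  1  2  3
3  3  0  3
1  0  1  3
2  3  1  2
3  2  2  3
step 3: 2  0  0  3
0  1  3  0
3  3  1  1
1  0  2  1
2  3  1  3
3  2  2  3
step 4: 2  0  0  3
0  1  3  0
3  3  1  1
1  0  2  2
2  3  1  3
3  2  2  3
step 5: 2  0  0  3
0  1  3  0
3  3  1  1
1  0  2  3
2  3  1  3
3  2  2  3
step 6: 2  0  0  3
0  1  3  0
3  3  1  2
1  0  3  1
2  3  2  1
3  2  3  0
step 7: 2  0  0  3
0  1  3  0
3  3  1  2
1  0  3  2
2  3  2  1
3  2  3  0
step 8: 2  0  0  3
0  1  3  0
3  3  1  2
1  0  3  3
2  3  2  1
3  2  3  0
step 9: 2  0  0  3
0  1  3  0
3  3  2  3
1  1  0  1
2  3  3  2
3  2  3  0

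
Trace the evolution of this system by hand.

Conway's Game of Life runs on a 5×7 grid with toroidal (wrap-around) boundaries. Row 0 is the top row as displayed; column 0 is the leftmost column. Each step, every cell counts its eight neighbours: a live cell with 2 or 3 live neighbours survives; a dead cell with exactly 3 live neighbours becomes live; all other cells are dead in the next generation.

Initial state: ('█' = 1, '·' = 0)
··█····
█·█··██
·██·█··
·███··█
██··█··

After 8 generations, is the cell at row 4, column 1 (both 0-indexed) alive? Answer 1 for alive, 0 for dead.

1

t=0: ··█····
█·█··██
·██·█··
·███··█
██··█··
t=1: ··██·█·
█·█··██
····█··
····██·
█······
t=2: █·████·
·██··██
···██··
····██·
···█·██
t=3: █······
██····█
··██··█
······█
··█····
t=4: █·····█
·██···█
·██··██
··██···
·······
t=5: ██····█
··█····
·····██
·███···
·······
t=6: ██·····
·█···█·
·█·█···
··█····
·······
t=7: ██·····
·█·····
·█·····
··█····
·█·····
t=8: ███····
·██····
·██····
·██····
███····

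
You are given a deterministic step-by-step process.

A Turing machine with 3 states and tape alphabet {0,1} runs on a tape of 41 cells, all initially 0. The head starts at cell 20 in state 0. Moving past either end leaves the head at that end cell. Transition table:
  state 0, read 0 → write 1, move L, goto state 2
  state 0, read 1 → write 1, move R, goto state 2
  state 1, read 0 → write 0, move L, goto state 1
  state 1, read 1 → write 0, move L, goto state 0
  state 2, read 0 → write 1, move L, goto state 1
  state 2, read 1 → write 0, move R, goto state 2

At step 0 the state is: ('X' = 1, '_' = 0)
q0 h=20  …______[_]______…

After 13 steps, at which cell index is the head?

0) q0 h=20  …______[_]______…
1) q2 h=19  …______[_]X_____…
2) q1 h=18  …______[_]XX____…
3) q1 h=17  …______[_]_XX___…
4) q1 h=16  …______[_]__XX__…
5) q1 h=15  …______[_]___XX_…
6) q1 h=14  …______[_]____XX…
7) q1 h=13  …______[_]_____X…
8) q1 h=12  …______[_]______…
9) q1 h=11  …______[_]______…
10) q1 h=10  …______[_]______…
11) q1 h= 9  …______[_]______…
12) q1 h= 8  …______[_]______…
13) q1 h= 7  …______[_]______…

7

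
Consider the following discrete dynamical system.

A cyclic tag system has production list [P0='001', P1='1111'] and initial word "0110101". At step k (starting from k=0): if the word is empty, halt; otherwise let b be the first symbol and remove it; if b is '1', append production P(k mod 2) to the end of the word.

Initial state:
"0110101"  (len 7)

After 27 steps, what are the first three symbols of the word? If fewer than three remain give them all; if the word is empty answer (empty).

step 0: "0110101"  (len 7)
step 1: "110101"  (len 6)
step 2: "101011111"  (len 9)
step 3: "01011111001"  (len 11)
step 4: "1011111001"  (len 10)
step 5: "011111001001"  (len 12)
step 6: "11111001001"  (len 11)
step 7: "1111001001001"  (len 13)
step 8: "1110010010011111"  (len 16)
step 9: "110010010011111001"  (len 18)
step 10: "100100100111110011111"  (len 21)
step 11: "00100100111110011111001"  (len 23)
step 12: "0100100111110011111001"  (len 22)
step 13: "100100111110011111001"  (len 21)
step 14: "001001111100111110011111"  (len 24)
step 15: "01001111100111110011111"  (len 23)
step 16: "1001111100111110011111"  (len 22)
step 17: "001111100111110011111001"  (len 24)
step 18: "01111100111110011111001"  (len 23)
step 19: "1111100111110011111001"  (len 22)
step 20: "1111001111100111110011111"  (len 25)
step 21: "111001111100111110011111001"  (len 27)
step 22: "110011111001111100111110011111"  (len 30)
step 23: "10011111001111100111110011111001"  (len 32)
step 24: "00111110011111001111100111110011111"  (len 35)
step 25: "0111110011111001111100111110011111"  (len 34)
step 26: "111110011111001111100111110011111"  (len 33)
step 27: "11110011111001111100111110011111001"  (len 35)

111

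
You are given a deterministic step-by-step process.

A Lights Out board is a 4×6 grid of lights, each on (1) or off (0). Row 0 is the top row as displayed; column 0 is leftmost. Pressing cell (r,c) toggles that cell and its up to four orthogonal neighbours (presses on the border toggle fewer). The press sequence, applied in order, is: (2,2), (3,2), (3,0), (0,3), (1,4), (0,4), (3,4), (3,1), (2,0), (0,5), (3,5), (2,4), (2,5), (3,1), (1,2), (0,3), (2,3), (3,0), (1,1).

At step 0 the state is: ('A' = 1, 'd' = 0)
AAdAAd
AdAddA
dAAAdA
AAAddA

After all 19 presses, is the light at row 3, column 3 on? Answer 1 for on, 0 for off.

1

k=0  AAdAAd
AdAddA
dAAAdA
AAAddA
k=1  AAdAAd
AddddA
dddddA
AAdddA
k=2  AAdAAd
AddddA
ddAddA
AdAAdA
k=3  AAdAAd
AddddA
AdAddA
dAAAdA
k=4  AAAddd
AddAdA
AdAddA
dAAAdA
k=5  AAAdAd
AdddAd
AdAdAA
dAAAdA
k=6  AAAAdA
Addddd
AdAdAA
dAAAdA
k=7  AAAAdA
Addddd
AdAddA
dAAdAd
k=8  AAAAdA
Addddd
AAAddA
AdddAd
k=9  AAAAdA
dddddd
ddAddA
ddddAd
k=10  AAAAAd
dddddA
ddAddA
ddddAd
k=11  AAAAAd
dddddA
ddAddd
dddddA
k=12  AAAAAd
ddddAA
ddAAAA
ddddAA
k=13  AAAAAd
ddddAd
ddAAdd
ddddAd
k=14  AAAAAd
ddddAd
dAAAdd
AAAdAd
k=15  AAdAAd
dAAAAd
dAdAdd
AAAdAd
k=16  AAAddd
dAAdAd
dAdAdd
AAAdAd
k=17  AAAddd
dAAAAd
dAAdAd
AAAAAd
k=18  AAAddd
dAAAAd
AAAdAd
ddAAAd
k=19  AdAddd
AddAAd
AdAdAd
ddAAAd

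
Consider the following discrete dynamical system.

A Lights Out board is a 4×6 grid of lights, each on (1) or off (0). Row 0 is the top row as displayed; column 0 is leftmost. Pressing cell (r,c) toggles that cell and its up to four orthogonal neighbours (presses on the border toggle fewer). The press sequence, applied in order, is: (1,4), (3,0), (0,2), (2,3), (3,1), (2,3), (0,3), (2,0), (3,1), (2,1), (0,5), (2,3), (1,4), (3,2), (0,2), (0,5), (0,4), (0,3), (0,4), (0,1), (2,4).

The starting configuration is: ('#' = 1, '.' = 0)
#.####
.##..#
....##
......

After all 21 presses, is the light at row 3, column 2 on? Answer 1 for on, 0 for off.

1

k=0  #.####
.##..#
....##
......
k=1  #.##.#
.####.
.....#
......
k=2  #.##.#
.####.
#....#
##....
k=3  ##...#
.#.##.
#....#
##....
k=4  ##...#
.#..#.
#.####
##.#..
k=5  ##...#
.#..#.
######
..##..
k=6  ##...#
.#.##.
##...#
..#...
k=7  ######
.#..#.
##...#
..#...
k=8  ######
##..#.
.....#
#.#...
k=9  ######
##..#.
.#...#
.#....
k=10  ######
#...#.
#.#..#
......
k=11  ####..
#...##
#.#..#
......
k=12  ####..
#..###
#..###
...#..
k=13  #####.
#.....
#..#.#
...#..
k=14  #####.
#.....
#.##.#
.##...
k=15  #...#.
#.#...
#.##.#
.##...
k=16  #....#
#.#..#
#.##.#
.##...
k=17  #..##.
#.#.##
#.##.#
.##...
k=18  #.#...
#.####
#.##.#
.##...
k=19  #.####
#.##.#
#.##.#
.##...
k=20  .#.###
####.#
#.##.#
.##...
k=21  .#.###
######
#.#.#.
.##.#.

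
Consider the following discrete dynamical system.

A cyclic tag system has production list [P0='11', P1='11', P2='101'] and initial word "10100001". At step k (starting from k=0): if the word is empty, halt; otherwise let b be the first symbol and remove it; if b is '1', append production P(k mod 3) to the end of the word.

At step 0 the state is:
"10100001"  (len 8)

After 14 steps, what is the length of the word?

step 0: "10100001"  (len 8)
step 1: "010000111"  (len 9)
step 2: "10000111"  (len 8)
step 3: "0000111101"  (len 10)
step 4: "000111101"  (len 9)
step 5: "00111101"  (len 8)
step 6: "0111101"  (len 7)
step 7: "111101"  (len 6)
step 8: "1110111"  (len 7)
step 9: "110111101"  (len 9)
step 10: "1011110111"  (len 10)
step 11: "01111011111"  (len 11)
step 12: "1111011111"  (len 10)
step 13: "11101111111"  (len 11)
step 14: "110111111111"  (len 12)

12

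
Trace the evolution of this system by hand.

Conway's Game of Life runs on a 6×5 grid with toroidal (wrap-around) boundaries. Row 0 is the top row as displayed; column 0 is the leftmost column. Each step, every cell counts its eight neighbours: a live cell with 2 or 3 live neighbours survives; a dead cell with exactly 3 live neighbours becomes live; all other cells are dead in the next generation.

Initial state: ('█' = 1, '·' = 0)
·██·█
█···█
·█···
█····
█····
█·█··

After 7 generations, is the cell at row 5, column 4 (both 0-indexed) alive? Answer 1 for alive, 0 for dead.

0) ·██·█
█···█
·█···
█····
█····
█·█··
1) ··█·█
··███
·█··█
██···
█···█
█·███
2) ·····
·██·█
·█··█
·█···
··█··
··█··
3) ·███·
·███·
·█·█·
███··
·██··
·····
4) ·█·█·
█···█
···██
█··█·
█·█··
···█·
5) █·██·
█·█··
···█·
████·
·███·
·█·██
6) █····
··█··
█··█·
█····
·····
·····
7) ·····
·█··█
·█··█
····█
·····
·····

0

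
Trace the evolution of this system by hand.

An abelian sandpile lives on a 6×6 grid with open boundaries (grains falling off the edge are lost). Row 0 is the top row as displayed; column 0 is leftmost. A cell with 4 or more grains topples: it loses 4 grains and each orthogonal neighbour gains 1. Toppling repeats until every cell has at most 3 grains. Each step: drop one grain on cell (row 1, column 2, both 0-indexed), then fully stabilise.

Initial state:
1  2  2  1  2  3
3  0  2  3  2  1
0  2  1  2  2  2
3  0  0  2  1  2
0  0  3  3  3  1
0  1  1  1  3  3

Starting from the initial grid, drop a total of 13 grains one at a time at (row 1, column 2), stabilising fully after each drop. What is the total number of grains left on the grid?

t=0: 1  2  2  1  2  3
3  0  2  3  2  1
0  2  1  2  2  2
3  0  0  2  1  2
0  0  3  3  3  1
0  1  1  1  3  3
t=1: 1  2  2  1  2  3
3  0  3  3  2  1
0  2  1  2  2  2
3  0  0  2  1  2
0  0  3  3  3  1
0  1  1  1  3  3
t=2: 1  2  3  2  2  3
3  1  1  0  3  1
0  2  2  3  2  2
3  0  0  2  1  2
0  0  3  3  3  1
0  1  1  1  3  3
t=3: 1  2  3  2  2  3
3  1  2  0  3  1
0  2  2  3  2  2
3  0  0  2  1  2
0  0  3  3  3  1
0  1  1  1  3  3
t=4: 1  2  3  2  2  3
3  1  3  0  3  1
0  2  2  3  2  2
3  0  0  2  1  2
0  0  3  3  3  1
0  1  1  1  3  3
t=5: 1  3  0  3  2  3
3  2  1  1  3  1
0  2  3  3  2  2
3  0  0  2  1  2
0  0  3  3  3  1
0  1  1  1  3  3
t=6: 1  3  0  3  2  3
3  2  2  1  3  1
0  2  3  3  2  2
3  0  0  2  1  2
0  0  3  3  3  1
0  1  1  1  3  3
t=7: 1  3  0  3  2  3
3  2  3  1  3  1
0  2  3  3  2  2
3  0  0  2  1  2
0  0  3  3  3  1
0  1  1  1  3  3
t=8: 1  3  1  3  2  3
3  3  1  3  3  1
0  3  1  0  3  2
3  0  1  3  1  2
0  0  3  3  3  1
0  1  1  1  3  3
t=9: 1  3  1  3  2  3
3  3  2  3  3  1
0  3  1  0  3  2
3  0  1  3  1  2
0  0  3  3  3  1
0  1  1  1  3  3
t=10: 1  3  1  3  2  3
3  3  3  3  3  1
0  3  1  0  3  2
3  0  1  3  1  2
0  0  3  3  3  1
0  1  1  1  3  3
t=11: 3  1  0  2  1  0
0  3  3  2  2  3
2  0  3  2  0  3
3  1  1  3  2  2
0  0  3  3  3  1
0  1  1  1  3  3
t=12: 3  2  1  2  1  0
1  0  2  3  2  3
2  2  0  3  0  3
3  1  2  3  2  2
0  0  3  3  3  1
0  1  1  1  3  3
t=13: 3  2  1  2  1  0
1  0  3  3  2  3
2  2  0  3  0  3
3  1  2  3  2  2
0  0  3  3  3  1
0  1  1  1  3  3

63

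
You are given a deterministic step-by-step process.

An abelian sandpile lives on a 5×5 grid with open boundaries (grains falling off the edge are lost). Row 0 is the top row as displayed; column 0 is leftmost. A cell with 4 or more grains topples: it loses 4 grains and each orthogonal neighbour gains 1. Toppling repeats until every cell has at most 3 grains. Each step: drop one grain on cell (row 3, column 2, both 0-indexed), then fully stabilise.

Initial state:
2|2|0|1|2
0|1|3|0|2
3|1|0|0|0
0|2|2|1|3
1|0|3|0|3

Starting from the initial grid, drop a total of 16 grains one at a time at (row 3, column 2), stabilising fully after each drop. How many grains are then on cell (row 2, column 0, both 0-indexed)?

gen 0: 2|2|0|1|2
0|1|3|0|2
3|1|0|0|0
0|2|2|1|3
1|0|3|0|3
gen 1: 2|2|0|1|2
0|1|3|0|2
3|1|0|0|0
0|2|3|1|3
1|0|3|0|3
gen 2: 2|2|0|1|2
0|1|3|0|2
3|1|1|0|0
0|3|1|2|3
1|1|0|1|3
gen 3: 2|2|0|1|2
0|1|3|0|2
3|1|1|0|0
0|3|2|2|3
1|1|0|1|3
gen 4: 2|2|0|1|2
0|1|3|0|2
3|1|1|0|0
0|3|3|2|3
1|1|0|1|3
gen 5: 2|2|0|1|2
0|1|3|0|2
3|2|2|0|0
1|0|1|3|3
1|2|1|1|3
gen 6: 2|2|0|1|2
0|1|3|0|2
3|2|2|0|0
1|0|2|3|3
1|2|1|1|3
gen 7: 2|2|0|1|2
0|1|3|0|2
3|2|2|0|0
1|0|3|3|3
1|2|1|1|3
gen 8: 2|2|0|1|2
0|1|3|0|2
3|2|3|1|1
1|1|1|1|1
1|2|2|3|0
gen 9: 2|2|0|1|2
0|1|3|0|2
3|2|3|1|1
1|1|2|1|1
1|2|2|3|0
gen 10: 2|2|0|1|2
0|1|3|0|2
3|2|3|1|1
1|1|3|1|1
1|2|2|3|0
gen 11: 2|2|1|1|2
0|2|0|1|2
3|3|1|2|1
1|2|1|2|1
1|2|3|3|0
gen 12: 2|2|1|1|2
0|2|0|1|2
3|3|1|2|1
1|2|2|2|1
1|2|3|3|0
gen 13: 2|2|1|1|2
0|2|0|1|2
3|3|1|2|1
1|2|3|2|1
1|2|3|3|0
gen 14: 2|2|1|1|2
0|2|0|1|2
3|3|2|3|1
1|3|2|0|2
1|3|1|1|1
gen 15: 2|2|1|1|2
0|2|0|1|2
3|3|2|3|1
1|3|3|0|2
1|3|1|1|1
gen 16: 2|2|1|1|2
1|3|1|2|2
0|2|1|0|2
3|2|2|2|2
2|0|3|1|1

0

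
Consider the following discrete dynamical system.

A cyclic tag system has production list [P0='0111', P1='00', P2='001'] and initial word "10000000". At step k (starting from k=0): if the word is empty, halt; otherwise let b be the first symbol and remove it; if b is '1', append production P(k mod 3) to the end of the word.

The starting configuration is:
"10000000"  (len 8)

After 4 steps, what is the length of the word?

t=0: "10000000"  (len 8)
t=1: "00000000111"  (len 11)
t=2: "0000000111"  (len 10)
t=3: "000000111"  (len 9)
t=4: "00000111"  (len 8)

8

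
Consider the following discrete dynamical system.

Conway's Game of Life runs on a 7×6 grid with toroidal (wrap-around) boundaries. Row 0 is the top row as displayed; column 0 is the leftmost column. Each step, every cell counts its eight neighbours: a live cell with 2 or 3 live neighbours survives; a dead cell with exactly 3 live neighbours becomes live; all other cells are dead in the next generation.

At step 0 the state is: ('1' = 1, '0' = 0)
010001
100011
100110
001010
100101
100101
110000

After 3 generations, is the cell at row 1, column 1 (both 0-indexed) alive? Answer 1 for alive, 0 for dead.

1

gen 0: 010001
100011
100110
001010
100101
100101
110000
gen 1: 010010
010100
110000
111000
111100
001000
011010
gen 2: 110010
010000
000000
000101
100100
100000
011000
gen 3: 100000
110000
000000
000010
100011
101000
001001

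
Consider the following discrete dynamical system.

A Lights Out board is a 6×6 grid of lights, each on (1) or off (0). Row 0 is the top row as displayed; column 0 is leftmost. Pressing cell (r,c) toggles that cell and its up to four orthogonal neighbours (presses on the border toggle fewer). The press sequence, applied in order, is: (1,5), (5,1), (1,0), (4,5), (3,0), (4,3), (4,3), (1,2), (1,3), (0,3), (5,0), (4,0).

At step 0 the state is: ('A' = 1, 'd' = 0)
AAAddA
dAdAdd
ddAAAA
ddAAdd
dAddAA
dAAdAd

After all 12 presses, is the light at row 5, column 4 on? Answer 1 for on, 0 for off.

1

[0] AAAddA
dAdAdd
ddAAAA
ddAAdd
dAddAA
dAAdAd
[1] AAAddd
dAdAAA
ddAAAd
ddAAdd
dAddAA
dAAdAd
[2] AAAddd
dAdAAA
ddAAAd
ddAAdd
ddddAA
AdddAd
[3] dAAddd
AddAAA
AdAAAd
ddAAdd
ddddAA
AdddAd
[4] dAAddd
AddAAA
AdAAAd
ddAAdA
dddddd
AdddAA
[5] dAAddd
AddAAA
ddAAAd
AAAAdA
Addddd
AdddAA
[6] dAAddd
AddAAA
ddAAAd
AAAddA
AdAAAd
AddAAA
[7] dAAddd
AddAAA
ddAAAd
AAAAdA
Addddd
AdddAA
[8] dAdddd
AAAdAA
dddAAd
AAAAdA
Addddd
AdddAA
[9] dAdAdd
AAdAdA
ddddAd
AAAAdA
Addddd
AdddAA
[10] dAAdAd
AAdddA
ddddAd
AAAAdA
Addddd
AdddAA
[11] dAAdAd
AAdddA
ddddAd
AAAAdA
dddddd
dAddAA
[12] dAAdAd
AAdddA
ddddAd
dAAAdA
AAdddd
AAddAA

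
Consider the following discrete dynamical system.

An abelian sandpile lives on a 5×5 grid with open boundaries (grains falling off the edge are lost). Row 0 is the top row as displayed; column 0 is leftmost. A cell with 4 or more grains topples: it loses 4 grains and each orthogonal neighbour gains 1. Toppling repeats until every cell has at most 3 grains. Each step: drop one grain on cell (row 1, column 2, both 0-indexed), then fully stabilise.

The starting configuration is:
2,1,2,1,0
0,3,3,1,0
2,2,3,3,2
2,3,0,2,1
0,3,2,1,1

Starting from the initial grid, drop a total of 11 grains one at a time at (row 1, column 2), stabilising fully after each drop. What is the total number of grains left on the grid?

0) 2,1,2,1,0
0,3,3,1,0
2,2,3,3,2
2,3,0,2,1
0,3,2,1,1
1) 2,2,3,1,0
1,1,2,3,0
3,1,2,0,3
3,1,2,3,1
1,0,3,1,1
2) 2,2,3,1,0
1,1,3,3,0
3,1,2,0,3
3,1,2,3,1
1,0,3,1,1
3) 2,3,0,3,0
1,2,2,0,1
3,1,3,1,3
3,1,2,3,1
1,0,3,1,1
4) 2,3,0,3,0
1,2,3,0,1
3,1,3,1,3
3,1,2,3,1
1,0,3,1,1
5) 2,3,1,3,0
1,3,1,1,1
3,2,0,2,3
3,1,3,3,1
1,0,3,1,1
6) 2,3,1,3,0
1,3,2,1,1
3,2,0,2,3
3,1,3,3,1
1,0,3,1,1
7) 2,3,1,3,0
1,3,3,1,1
3,2,0,2,3
3,1,3,3,1
1,0,3,1,1
8) 3,0,3,3,0
2,1,1,2,1
3,3,1,2,3
3,1,3,3,1
1,0,3,1,1
9) 3,0,3,3,0
2,1,2,2,1
3,3,1,2,3
3,1,3,3,1
1,0,3,1,1
10) 3,0,3,3,0
2,1,3,2,1
3,3,1,2,3
3,1,3,3,1
1,0,3,1,1
11) 3,1,1,1,1
2,2,2,0,2
3,3,2,3,3
3,1,3,3,1
1,0,3,1,1

46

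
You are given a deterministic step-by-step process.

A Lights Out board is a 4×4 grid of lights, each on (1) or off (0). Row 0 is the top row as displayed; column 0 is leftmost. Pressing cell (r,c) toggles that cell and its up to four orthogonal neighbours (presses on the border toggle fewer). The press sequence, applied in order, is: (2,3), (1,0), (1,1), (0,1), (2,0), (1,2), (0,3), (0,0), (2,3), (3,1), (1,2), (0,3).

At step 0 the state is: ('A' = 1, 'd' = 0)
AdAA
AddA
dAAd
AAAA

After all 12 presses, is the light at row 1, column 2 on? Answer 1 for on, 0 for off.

0) AdAA
AddA
dAAd
AAAA
1) AdAA
Addd
dAdA
AAAd
2) ddAA
dAdd
AAdA
AAAd
3) dAAA
AdAd
AddA
AAAd
4) AddA
AAAd
AddA
AAAd
5) AddA
dAAd
dAdA
dAAd
6) AdAA
dddA
dAAA
dAAd
7) Addd
dddd
dAAA
dAAd
8) dAdd
Addd
dAAA
dAAd
9) dAdd
AddA
dAdd
dAAA
10) dAdd
AddA
dddd
AddA
11) dAAd
AAAd
ddAd
AddA
12) dAdA
AAAA
ddAd
AddA

1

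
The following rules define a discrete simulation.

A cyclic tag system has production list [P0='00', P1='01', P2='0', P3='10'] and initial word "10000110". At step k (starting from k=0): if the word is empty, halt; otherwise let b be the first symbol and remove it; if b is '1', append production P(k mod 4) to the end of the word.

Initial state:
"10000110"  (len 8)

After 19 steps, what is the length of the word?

[0] "10000110"  (len 8)
[1] "000011000"  (len 9)
[2] "00011000"  (len 8)
[3] "0011000"  (len 7)
[4] "011000"  (len 6)
[5] "11000"  (len 5)
[6] "100001"  (len 6)
[7] "000010"  (len 6)
[8] "00010"  (len 5)
[9] "0010"  (len 4)
[10] "010"  (len 3)
[11] "10"  (len 2)
[12] "010"  (len 3)
[13] "10"  (len 2)
[14] "001"  (len 3)
[15] "01"  (len 2)
[16] "1"  (len 1)
[17] "00"  (len 2)
[18] "0"  (len 1)
[19] (halted — word empty)

0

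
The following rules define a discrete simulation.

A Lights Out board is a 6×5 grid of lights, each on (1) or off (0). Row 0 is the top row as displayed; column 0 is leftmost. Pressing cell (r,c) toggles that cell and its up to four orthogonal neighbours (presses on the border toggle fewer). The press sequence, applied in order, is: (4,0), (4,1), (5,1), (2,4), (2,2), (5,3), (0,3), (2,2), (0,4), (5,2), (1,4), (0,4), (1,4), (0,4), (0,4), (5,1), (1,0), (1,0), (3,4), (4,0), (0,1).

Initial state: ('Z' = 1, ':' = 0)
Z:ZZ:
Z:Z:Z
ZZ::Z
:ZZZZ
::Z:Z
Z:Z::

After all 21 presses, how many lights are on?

20

gen 0: Z:ZZ:
Z:Z:Z
ZZ::Z
:ZZZZ
::Z:Z
Z:Z::
gen 1: Z:ZZ:
Z:Z:Z
ZZ::Z
ZZZZZ
ZZZ:Z
::Z::
gen 2: Z:ZZ:
Z:Z:Z
ZZ::Z
Z:ZZZ
::::Z
:ZZ::
gen 3: Z:ZZ:
Z:Z:Z
ZZ::Z
Z:ZZZ
:Z::Z
Z::::
gen 4: Z:ZZ:
Z:Z::
ZZ:Z:
Z:ZZ:
:Z::Z
Z::::
gen 5: Z:ZZ:
Z::::
Z:Z::
Z::Z:
:Z::Z
Z::::
gen 6: Z:ZZ:
Z::::
Z:Z::
Z::Z:
:Z:ZZ
Z:ZZZ
gen 7: Z:::Z
Z::Z:
Z:Z::
Z::Z:
:Z:ZZ
Z:ZZZ
gen 8: Z:::Z
Z:ZZ:
ZZ:Z:
Z:ZZ:
:Z:ZZ
Z:ZZZ
gen 9: Z::Z:
Z:ZZZ
ZZ:Z:
Z:ZZ:
:Z:ZZ
Z:ZZZ
gen 10: Z::Z:
Z:ZZZ
ZZ:Z:
Z:ZZ:
:ZZZZ
ZZ::Z
gen 11: Z::ZZ
Z:Z::
ZZ:ZZ
Z:ZZ:
:ZZZZ
ZZ::Z
gen 12: Z::::
Z:Z:Z
ZZ:ZZ
Z:ZZ:
:ZZZZ
ZZ::Z
gen 13: Z:::Z
Z:ZZ:
ZZ:Z:
Z:ZZ:
:ZZZZ
ZZ::Z
gen 14: Z::Z:
Z:ZZZ
ZZ:Z:
Z:ZZ:
:ZZZZ
ZZ::Z
gen 15: Z:::Z
Z:ZZ:
ZZ:Z:
Z:ZZ:
:ZZZZ
ZZ::Z
gen 16: Z:::Z
Z:ZZ:
ZZ:Z:
Z:ZZ:
::ZZZ
::Z:Z
gen 17: ::::Z
:ZZZ:
:Z:Z:
Z:ZZ:
::ZZZ
::Z:Z
gen 18: Z:::Z
Z:ZZ:
ZZ:Z:
Z:ZZ:
::ZZZ
::Z:Z
gen 19: Z:::Z
Z:ZZ:
ZZ:ZZ
Z:Z:Z
::ZZ:
::Z:Z
gen 20: Z:::Z
Z:ZZ:
ZZ:ZZ
::Z:Z
ZZZZ:
Z:Z:Z
gen 21: :ZZ:Z
ZZZZ:
ZZ:ZZ
::Z:Z
ZZZZ:
Z:Z:Z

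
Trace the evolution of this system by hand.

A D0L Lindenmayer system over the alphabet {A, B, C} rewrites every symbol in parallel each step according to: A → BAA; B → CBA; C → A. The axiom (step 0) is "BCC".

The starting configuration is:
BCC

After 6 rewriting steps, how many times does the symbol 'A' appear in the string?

[0] BCC
[1] CBAAA
[2] ACBABAABAABAA
[3] BAAACBABAACBABAABAACBABAABAACBABAABAA
[4] CBABAABAABAAACBABAACBABAABAAACBABAACBABAABAACBABAABAAACBABAACBABAABAACBABAABAAACBABAACBABAABAACBABAABAA
[5] ACBABAACBABAABAACBABAABAACBABAABAABAAACBABAACBABAABAAACBAB…BABAABAAACBABAACBABAABAACBABAABAAACBABAACBABAABAACBABAABAA  (len 285)
[6] BAAACBABAACBABAABAAACBABAACBABAABAACBABAABAAACBABAACBABAAB…BABAABAAACBABAACBABAABAACBABAABAAACBABAACBABAABAACBABAABAA  (len 789)

446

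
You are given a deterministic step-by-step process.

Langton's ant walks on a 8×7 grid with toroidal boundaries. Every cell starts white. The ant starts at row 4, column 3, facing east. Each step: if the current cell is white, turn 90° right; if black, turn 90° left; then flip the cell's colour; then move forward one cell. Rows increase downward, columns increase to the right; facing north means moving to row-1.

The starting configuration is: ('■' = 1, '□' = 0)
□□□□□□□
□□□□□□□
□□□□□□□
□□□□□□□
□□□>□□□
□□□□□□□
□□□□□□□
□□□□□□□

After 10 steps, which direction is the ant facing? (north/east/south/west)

west

k=0  □□□□□□□
□□□□□□□
□□□□□□□
□□□□□□□
□□□>□□□
□□□□□□□
□□□□□□□
□□□□□□□
k=1  □□□□□□□
□□□□□□□
□□□□□□□
□□□□□□□
□□□■□□□
□□□v□□□
□□□□□□□
□□□□□□□
k=2  □□□□□□□
□□□□□□□
□□□□□□□
□□□□□□□
□□□■□□□
□□<■□□□
□□□□□□□
□□□□□□□
k=3  □□□□□□□
□□□□□□□
□□□□□□□
□□□□□□□
□□^■□□□
□□■■□□□
□□□□□□□
□□□□□□□
k=4  □□□□□□□
□□□□□□□
□□□□□□□
□□□□□□□
□□■>□□□
□□■■□□□
□□□□□□□
□□□□□□□
k=5  □□□□□□□
□□□□□□□
□□□□□□□
□□□^□□□
□□■□□□□
□□■■□□□
□□□□□□□
□□□□□□□
k=6  □□□□□□□
□□□□□□□
□□□□□□□
□□□■>□□
□□■□□□□
□□■■□□□
□□□□□□□
□□□□□□□
k=7  □□□□□□□
□□□□□□□
□□□□□□□
□□□■■□□
□□■□v□□
□□■■□□□
□□□□□□□
□□□□□□□
k=8  □□□□□□□
□□□□□□□
□□□□□□□
□□□■■□□
□□■<■□□
□□■■□□□
□□□□□□□
□□□□□□□
k=9  □□□□□□□
□□□□□□□
□□□□□□□
□□□^■□□
□□■■■□□
□□■■□□□
□□□□□□□
□□□□□□□
k=10  □□□□□□□
□□□□□□□
□□□□□□□
□□<□■□□
□□■■■□□
□□■■□□□
□□□□□□□
□□□□□□□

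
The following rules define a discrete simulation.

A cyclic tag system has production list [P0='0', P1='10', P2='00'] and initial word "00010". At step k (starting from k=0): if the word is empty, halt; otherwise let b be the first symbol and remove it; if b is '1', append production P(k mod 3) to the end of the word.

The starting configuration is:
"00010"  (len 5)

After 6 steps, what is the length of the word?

0

step 0: "00010"  (len 5)
step 1: "0010"  (len 4)
step 2: "010"  (len 3)
step 3: "10"  (len 2)
step 4: "00"  (len 2)
step 5: "0"  (len 1)
step 6: (halted — word empty)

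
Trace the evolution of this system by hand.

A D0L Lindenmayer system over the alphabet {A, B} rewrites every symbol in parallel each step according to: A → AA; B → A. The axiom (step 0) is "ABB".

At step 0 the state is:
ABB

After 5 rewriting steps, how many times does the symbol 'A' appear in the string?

64

0) ABB
1) AAAA
2) AAAAAAAA
3) AAAAAAAAAAAAAAAA
4) AAAAAAAAAAAAAAAAAAAAAAAAAAAAAAAA
5) AAAAAAAAAAAAAAAAAAAAAAAAAAAAAAAAAAAAAAAAAAAAAAAAAAAAAAAAAAAAAAAA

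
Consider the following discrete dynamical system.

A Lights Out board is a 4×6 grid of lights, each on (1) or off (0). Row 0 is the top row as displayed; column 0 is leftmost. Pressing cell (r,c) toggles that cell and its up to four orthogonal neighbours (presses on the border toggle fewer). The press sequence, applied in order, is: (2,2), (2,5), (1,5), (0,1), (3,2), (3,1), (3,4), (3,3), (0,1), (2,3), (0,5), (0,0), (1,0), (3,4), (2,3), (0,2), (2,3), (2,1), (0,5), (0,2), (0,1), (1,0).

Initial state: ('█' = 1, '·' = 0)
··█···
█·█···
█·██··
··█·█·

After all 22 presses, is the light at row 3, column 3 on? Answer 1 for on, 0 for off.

1

k=0  ··█···
█·█···
█·██··
··█·█·
k=1  ··█···
█·····
██····
····█·
k=2  ··█···
█····█
██··██
····██
k=3  ··█··█
█···█·
██··█·
····██
k=4  ██···█
██··█·
██··█·
····██
k=5  ██···█
██··█·
███·█·
·█████
k=6  ██···█
██··█·
█·█·█·
█··███
k=7  ██···█
██··█·
█·█···
█·····
k=8  ██···█
██··█·
█·██··
█·███·
k=9  ··█··█
█···█·
█·██··
█·███·
k=10  ··█··█
█··██·
█···█·
█·█·█·
k=11  ··█·█·
█··███
█···█·
█·█·█·
k=12  ███·█·
···███
█···█·
█·█·█·
k=13  ·██·█·
██·███
····█·
█·█·█·
k=14  ·██·█·
██·███
······
█·██·█
k=15  ·██·█·
██··██
··███·
█·█··█
k=16  ···██·
███·██
··███·
█·█··█
k=17  ···██·
██████
······
█·██·█
k=18  ···██·
█·████
███···
████·█
k=19  ···█·█
█·███·
███···
████·█
k=20  ·██··█
█··██·
███···
████·█
k=21  █····█
██·██·
███···
████·█
k=22  ·····█
···██·
·██···
████·█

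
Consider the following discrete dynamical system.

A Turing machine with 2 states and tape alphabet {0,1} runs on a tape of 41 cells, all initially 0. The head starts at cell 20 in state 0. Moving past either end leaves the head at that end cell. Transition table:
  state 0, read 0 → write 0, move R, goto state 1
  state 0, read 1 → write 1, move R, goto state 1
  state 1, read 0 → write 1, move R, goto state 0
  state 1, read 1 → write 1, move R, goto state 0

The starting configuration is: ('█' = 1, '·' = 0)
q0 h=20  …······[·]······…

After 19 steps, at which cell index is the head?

step 0: q0 h=20  …······[·]······…
step 1: q1 h=21  …······[·]······…
step 2: q0 h=22  …·····█[·]······…
step 3: q1 h=23  …····█·[·]······…
step 4: q0 h=24  …···█·█[·]······…
step 5: q1 h=25  …··█·█·[·]······…
step 6: q0 h=26  …·█·█·█[·]······…
step 7: q1 h=27  …█·█·█·[·]······…
step 8: q0 h=28  …·█·█·█[·]······…
step 9: q1 h=29  …█·█·█·[·]······…
step 10: q0 h=30  …·█·█·█[·]······…
step 11: q1 h=31  …█·█·█·[·]······…
step 12: q0 h=32  …·█·█·█[·]······…
step 13: q1 h=33  …█·█·█·[·]······…
step 14: q0 h=34  …·█·█·█[·]······|
step 15: q1 h=35  …█·█·█·[·]·····|
step 16: q0 h=36  …·█·█·█[·]····|
step 17: q1 h=37  …█·█·█·[·]···|
step 18: q0 h=38  …·█·█·█[·]··|
step 19: q1 h=39  …█·█·█·[·]·|

39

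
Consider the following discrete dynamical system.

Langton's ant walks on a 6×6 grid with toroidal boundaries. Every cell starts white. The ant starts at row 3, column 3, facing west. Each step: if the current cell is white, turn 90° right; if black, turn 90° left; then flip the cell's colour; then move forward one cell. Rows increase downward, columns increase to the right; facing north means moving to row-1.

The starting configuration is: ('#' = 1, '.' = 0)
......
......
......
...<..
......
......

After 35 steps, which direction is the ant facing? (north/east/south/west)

gen 0: ......
......
......
...<..
......
......
gen 1: ......
......
...^..
...#..
......
......
gen 2: ......
......
...#>.
...#..
......
......
gen 3: ......
......
...##.
...#v.
......
......
gen 4: ......
......
...##.
...<#.
......
......
gen 5: ......
......
...##.
....#.
...v..
......
gen 6: ......
......
...##.
....#.
..<#..
......
gen 7: ......
......
...##.
..^.#.
..##..
......
gen 8: ......
......
...##.
..#>#.
..##..
......
gen 9: ......
......
...##.
..###.
..#v..
......
gen 10: ......
......
...##.
..###.
..#.>.
......
gen 11: ......
......
...##.
..###.
..#.#.
....v.
gen 12: ......
......
...##.
..###.
..#.#.
...<#.
gen 13: ......
......
...##.
..###.
..#^#.
...##.
gen 14: ......
......
...##.
..###.
..##>.
...##.
gen 15: ......
......
...##.
..##^.
..##..
...##.
gen 16: ......
......
...##.
..#<..
..##..
...##.
gen 17: ......
......
...##.
..#...
..#v..
...##.
gen 18: ......
......
...##.
..#...
..#.>.
...##.
gen 19: ......
......
...##.
..#...
..#.#.
...#v.
gen 20: ......
......
...##.
..#...
..#.#.
...#.>
gen 21: .....v
......
...##.
..#...
..#.#.
...#.#
gen 22: ....<#
......
...##.
..#...
..#.#.
...#.#
gen 23: ....##
......
...##.
..#...
..#.#.
...#^#
gen 24: ....##
......
...##.
..#...
..#.#.
...##>
gen 25: ....##
......
...##.
..#...
..#.#^
...##.
gen 26: ....##
......
...##.
..#...
>.#.##
...##.
gen 27: ....##
......
...##.
..#...
#.#.##
v..##.
gen 28: ....##
......
...##.
..#...
#.#.##
#..##<
gen 29: ....##
......
...##.
..#...
#.#.#^
#..###
gen 30: ....##
......
...##.
..#...
#.#.<.
#..###
gen 31: ....##
......
...##.
..#...
#.#...
#..#v#
gen 32: ....##
......
...##.
..#...
#.#...
#..#.>
gen 33: ....##
......
...##.
..#...
#.#..^
#..#..
gen 34: ....##
......
...##.
..#...
>.#..#
#..#..
gen 35: ....##
......
...##.
^.#...
..#..#
#..#..

north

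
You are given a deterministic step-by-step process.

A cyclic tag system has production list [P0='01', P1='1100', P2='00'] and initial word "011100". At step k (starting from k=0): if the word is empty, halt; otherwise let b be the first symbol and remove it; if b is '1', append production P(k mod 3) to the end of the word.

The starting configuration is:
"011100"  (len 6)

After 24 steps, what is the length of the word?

0) "011100"  (len 6)
1) "11100"  (len 5)
2) "11001100"  (len 8)
3) "100110000"  (len 9)
4) "0011000001"  (len 10)
5) "011000001"  (len 9)
6) "11000001"  (len 8)
7) "100000101"  (len 9)
8) "000001011100"  (len 12)
9) "00001011100"  (len 11)
10) "0001011100"  (len 10)
11) "001011100"  (len 9)
12) "01011100"  (len 8)
13) "1011100"  (len 7)
14) "0111001100"  (len 10)
15) "111001100"  (len 9)
16) "1100110001"  (len 10)
17) "1001100011100"  (len 13)
18) "00110001110000"  (len 14)
19) "0110001110000"  (len 13)
20) "110001110000"  (len 12)
21) "1000111000000"  (len 13)
22) "00011100000001"  (len 14)
23) "0011100000001"  (len 13)
24) "011100000001"  (len 12)

12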